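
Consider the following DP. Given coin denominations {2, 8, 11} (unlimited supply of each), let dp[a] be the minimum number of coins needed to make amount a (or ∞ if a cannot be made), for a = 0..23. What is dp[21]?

3

 a  0  1  2  3  4  5  6  7  8  9 10 11 12 13 14 15 16 17 18 19 20 21 22 23
dp  0  -  1  -  2  -  3  -  1  -  2  1  3  2  4  3  2  4  3  2  4  3  2  4
(- denotes ∞ / unreachable)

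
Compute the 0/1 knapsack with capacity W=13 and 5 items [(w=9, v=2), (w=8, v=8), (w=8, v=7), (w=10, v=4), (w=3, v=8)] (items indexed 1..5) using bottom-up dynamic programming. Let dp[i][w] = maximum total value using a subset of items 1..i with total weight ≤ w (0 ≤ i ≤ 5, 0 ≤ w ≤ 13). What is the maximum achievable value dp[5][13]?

16

i\w   0   1   2   3   4   5   6   7   8   9  10  11  12  13
  0   0   0   0   0   0   0   0   0   0   0   0   0   0   0
  1   0   0   0   0   0   0   0   0   0   2   2   2   2   2
  2   0   0   0   0   0   0   0   0   8   8   8   8   8   8
  3   0   0   0   0   0   0   0   0   8   8   8   8   8   8
  4   0   0   0   0   0   0   0   0   8   8   8   8   8   8
  5   0   0   0   8   8   8   8   8   8   8   8  16  16  16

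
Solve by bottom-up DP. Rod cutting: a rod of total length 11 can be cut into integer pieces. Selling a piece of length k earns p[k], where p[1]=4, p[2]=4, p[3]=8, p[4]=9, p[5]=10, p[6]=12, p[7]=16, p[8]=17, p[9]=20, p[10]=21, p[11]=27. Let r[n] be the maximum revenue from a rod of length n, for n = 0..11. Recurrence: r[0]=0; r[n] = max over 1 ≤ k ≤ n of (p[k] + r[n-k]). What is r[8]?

   n    0    1    2    3    4    5    6    7    8    9   10   11
r[n]    0    4    8   12   16   20   24   28   32   36   40   44

32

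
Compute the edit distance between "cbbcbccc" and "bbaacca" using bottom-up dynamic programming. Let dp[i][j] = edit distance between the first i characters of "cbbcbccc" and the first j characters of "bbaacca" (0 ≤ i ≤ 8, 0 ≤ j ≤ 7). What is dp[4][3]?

   ''  b  b  a  a  c  c  a
''  0  1  2  3  4  5  6  7
 c  1  1  2  3  4  4  5  6
 b  2  1  1  2  3  4  5  6
 b  3  2  1  2  3  4  5  6
 c  4  3  2  2  3  3  4  5
 b  5  4  3  3  3  4  4  5
 c  6  5  4  4  4  3  4  5
 c  7  6  5  5  5  4  3  4
 c  8  7  6  6  6  5  4  4

2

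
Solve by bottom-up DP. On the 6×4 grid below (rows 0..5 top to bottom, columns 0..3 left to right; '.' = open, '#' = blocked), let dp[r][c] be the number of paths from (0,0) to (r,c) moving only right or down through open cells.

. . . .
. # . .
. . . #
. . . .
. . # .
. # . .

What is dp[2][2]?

r\c   0   1   2   3
  0   1   1   1   1
  1   1   0   1   2
  2   1   1   2   0
  3   1   2   4   4
  4   1   3   0   4
  5   1   0   0   4

2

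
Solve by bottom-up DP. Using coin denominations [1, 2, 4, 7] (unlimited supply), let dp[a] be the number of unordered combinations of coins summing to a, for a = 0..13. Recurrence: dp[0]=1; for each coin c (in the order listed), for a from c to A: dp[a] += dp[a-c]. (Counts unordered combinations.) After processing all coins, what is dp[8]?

10

after  coin     0     1     2     3     4     5     6     7     8     9    10    11    12    13
          1     1     1     1     1     1     1     1     1     1     1     1     1     1     1
          2     1     1     2     2     3     3     4     4     5     5     6     6     7     7
          4     1     1     2     2     4     4     6     6     9     9    12    12    16    16
          7     1     1     2     2     4     4     6     7    10    11    14    16    20    22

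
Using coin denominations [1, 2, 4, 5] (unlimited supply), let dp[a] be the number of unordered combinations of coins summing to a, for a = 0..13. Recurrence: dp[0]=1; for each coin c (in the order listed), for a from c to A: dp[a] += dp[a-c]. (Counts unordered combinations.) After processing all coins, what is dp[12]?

24

after  coin     0     1     2     3     4     5     6     7     8     9    10    11    12    13
          1     1     1     1     1     1     1     1     1     1     1     1     1     1     1
          2     1     1     2     2     3     3     4     4     5     5     6     6     7     7
          4     1     1     2     2     4     4     6     6     9     9    12    12    16    16
          5     1     1     2     2     4     5     7     8    11    13    17    19    24    27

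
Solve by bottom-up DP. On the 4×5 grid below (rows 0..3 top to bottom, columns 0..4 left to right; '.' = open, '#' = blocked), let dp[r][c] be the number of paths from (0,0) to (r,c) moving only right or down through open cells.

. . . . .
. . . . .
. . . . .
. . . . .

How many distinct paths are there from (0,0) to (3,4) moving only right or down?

35

r\c   0   1   2   3   4
  0   1   1   1   1   1
  1   1   2   3   4   5
  2   1   3   6  10  15
  3   1   4  10  20  35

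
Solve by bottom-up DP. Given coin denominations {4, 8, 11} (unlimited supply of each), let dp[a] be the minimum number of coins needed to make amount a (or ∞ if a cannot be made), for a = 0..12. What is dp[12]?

 a  0  1  2  3  4  5  6  7  8  9 10 11 12
dp  0  -  -  -  1  -  -  -  1  -  -  1  2
(- denotes ∞ / unreachable)

2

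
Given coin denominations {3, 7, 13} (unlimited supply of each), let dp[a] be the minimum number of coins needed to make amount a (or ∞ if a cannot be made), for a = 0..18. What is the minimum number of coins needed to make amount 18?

 a  0  1  2  3  4  5  6  7  8  9 10 11 12 13 14 15 16 17 18
dp  0  -  -  1  -  -  2  1  -  3  2  -  4  1  2  5  2  3  6
(- denotes ∞ / unreachable)

6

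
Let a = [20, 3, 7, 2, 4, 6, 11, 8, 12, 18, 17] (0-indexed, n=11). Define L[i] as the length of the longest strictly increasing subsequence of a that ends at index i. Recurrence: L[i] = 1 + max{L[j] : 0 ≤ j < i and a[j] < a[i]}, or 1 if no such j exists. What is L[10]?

6

   i    0    1    2    3    4    5    6    7    8    9   10
a[i]   20    3    7    2    4    6   11    8   12   18   17
L[i]    1    1    2    1    2    3    4    4    5    6    6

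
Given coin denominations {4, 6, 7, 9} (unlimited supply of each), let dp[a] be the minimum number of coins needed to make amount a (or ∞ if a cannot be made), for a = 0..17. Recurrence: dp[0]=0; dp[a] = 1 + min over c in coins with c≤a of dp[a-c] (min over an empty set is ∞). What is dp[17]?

 a  0  1  2  3  4  5  6  7  8  9 10 11 12 13 14 15 16 17
dp  0  -  -  -  1  -  1  1  2  1  2  2  2  2  2  2  2  3
(- denotes ∞ / unreachable)

3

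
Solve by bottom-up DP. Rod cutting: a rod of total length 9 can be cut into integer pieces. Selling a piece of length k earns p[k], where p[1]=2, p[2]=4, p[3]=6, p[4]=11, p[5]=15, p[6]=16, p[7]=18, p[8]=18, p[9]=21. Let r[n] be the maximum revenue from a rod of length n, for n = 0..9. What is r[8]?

   n    0    1    2    3    4    5    6    7    8    9
r[n]    0    2    4    6   11   15   17   19   22   26

22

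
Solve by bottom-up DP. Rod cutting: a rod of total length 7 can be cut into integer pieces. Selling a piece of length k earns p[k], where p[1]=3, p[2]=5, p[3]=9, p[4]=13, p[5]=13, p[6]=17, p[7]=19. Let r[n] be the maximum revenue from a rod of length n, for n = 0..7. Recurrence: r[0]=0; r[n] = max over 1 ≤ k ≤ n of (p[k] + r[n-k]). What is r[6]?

   n    0    1    2    3    4    5    6    7
r[n]    0    3    6    9   13   16   19   22

19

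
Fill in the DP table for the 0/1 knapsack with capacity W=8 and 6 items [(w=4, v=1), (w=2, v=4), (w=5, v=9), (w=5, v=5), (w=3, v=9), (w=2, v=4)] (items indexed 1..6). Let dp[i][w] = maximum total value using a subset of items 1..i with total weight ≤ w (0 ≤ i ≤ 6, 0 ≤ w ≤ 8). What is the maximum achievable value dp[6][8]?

i\w   0   1   2   3   4   5   6   7   8
  0   0   0   0   0   0   0   0   0   0
  1   0   0   0   0   1   1   1   1   1
  2   0   0   4   4   4   4   5   5   5
  3   0   0   4   4   4   9   9  13  13
  4   0   0   4   4   4   9   9  13  13
  5   0   0   4   9   9  13  13  13  18
  6   0   0   4   9   9  13  13  17  18

18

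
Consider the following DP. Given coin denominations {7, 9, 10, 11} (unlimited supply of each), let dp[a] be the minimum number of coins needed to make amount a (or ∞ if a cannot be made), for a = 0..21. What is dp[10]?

1

 a  0  1  2  3  4  5  6  7  8  9 10 11 12 13 14 15 16 17 18 19 20 21
dp  0  -  -  -  -  -  -  1  -  1  1  1  -  -  2  -  2  2  2  2  2  2
(- denotes ∞ / unreachable)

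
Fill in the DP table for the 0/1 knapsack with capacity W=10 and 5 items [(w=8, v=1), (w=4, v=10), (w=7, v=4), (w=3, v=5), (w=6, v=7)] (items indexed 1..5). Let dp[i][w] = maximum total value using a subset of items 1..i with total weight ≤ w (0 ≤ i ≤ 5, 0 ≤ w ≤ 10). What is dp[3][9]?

10

i\w   0   1   2   3   4   5   6   7   8   9  10
  0   0   0   0   0   0   0   0   0   0   0   0
  1   0   0   0   0   0   0   0   0   1   1   1
  2   0   0   0   0  10  10  10  10  10  10  10
  3   0   0   0   0  10  10  10  10  10  10  10
  4   0   0   0   5  10  10  10  15  15  15  15
  5   0   0   0   5  10  10  10  15  15  15  17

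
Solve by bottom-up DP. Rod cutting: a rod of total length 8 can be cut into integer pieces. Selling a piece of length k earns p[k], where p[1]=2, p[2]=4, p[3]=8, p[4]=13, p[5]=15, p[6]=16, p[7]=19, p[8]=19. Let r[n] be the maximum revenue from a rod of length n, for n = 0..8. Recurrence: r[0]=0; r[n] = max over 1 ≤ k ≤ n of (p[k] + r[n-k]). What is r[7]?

21

   n    0    1    2    3    4    5    6    7    8
r[n]    0    2    4    8   13   15   17   21   26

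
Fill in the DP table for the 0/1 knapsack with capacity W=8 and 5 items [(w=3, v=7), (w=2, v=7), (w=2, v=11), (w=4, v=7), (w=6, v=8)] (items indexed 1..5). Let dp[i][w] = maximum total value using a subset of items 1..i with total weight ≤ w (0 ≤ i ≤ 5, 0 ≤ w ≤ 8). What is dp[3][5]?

18

i\w   0   1   2   3   4   5   6   7   8
  0   0   0   0   0   0   0   0   0   0
  1   0   0   0   7   7   7   7   7   7
  2   0   0   7   7   7  14  14  14  14
  3   0   0  11  11  18  18  18  25  25
  4   0   0  11  11  18  18  18  25  25
  5   0   0  11  11  18  18  18  25  25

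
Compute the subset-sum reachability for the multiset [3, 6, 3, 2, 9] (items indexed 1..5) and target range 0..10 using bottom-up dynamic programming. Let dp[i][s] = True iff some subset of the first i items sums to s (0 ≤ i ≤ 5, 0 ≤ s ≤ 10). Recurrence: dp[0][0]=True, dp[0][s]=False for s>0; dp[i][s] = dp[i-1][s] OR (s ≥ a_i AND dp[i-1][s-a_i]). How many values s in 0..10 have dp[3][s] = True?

4

i\s   0   1   2   3   4   5   6   7   8   9  10
  0   T   F   F   F   F   F   F   F   F   F   F
  1   T   F   F   T   F   F   F   F   F   F   F
  2   T   F   F   T   F   F   T   F   F   T   F
  3   T   F   F   T   F   F   T   F   F   T   F
  4   T   F   T   T   F   T   T   F   T   T   F
  5   T   F   T   T   F   T   T   F   T   T   F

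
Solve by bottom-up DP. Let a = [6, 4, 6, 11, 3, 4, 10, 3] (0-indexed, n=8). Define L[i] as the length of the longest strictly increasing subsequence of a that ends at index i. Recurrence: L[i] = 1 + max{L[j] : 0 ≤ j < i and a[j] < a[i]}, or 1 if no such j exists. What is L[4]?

1

   i    0    1    2    3    4    5    6    7
a[i]    6    4    6   11    3    4   10    3
L[i]    1    1    2    3    1    2    3    1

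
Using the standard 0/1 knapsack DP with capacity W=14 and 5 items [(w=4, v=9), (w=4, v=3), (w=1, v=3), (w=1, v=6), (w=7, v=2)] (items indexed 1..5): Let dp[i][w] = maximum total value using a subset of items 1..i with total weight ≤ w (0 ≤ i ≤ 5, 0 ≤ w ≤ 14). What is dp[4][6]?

i\w   0   1   2   3   4   5   6   7   8   9  10  11  12  13  14
  0   0   0   0   0   0   0   0   0   0   0   0   0   0   0   0
  1   0   0   0   0   9   9   9   9   9   9   9   9   9   9   9
  2   0   0   0   0   9   9   9   9  12  12  12  12  12  12  12
  3   0   3   3   3   9  12  12  12  12  15  15  15  15  15  15
  4   0   6   9   9   9  15  18  18  18  18  21  21  21  21  21
  5   0   6   9   9   9  15  18  18  18  18  21  21  21  21  21

18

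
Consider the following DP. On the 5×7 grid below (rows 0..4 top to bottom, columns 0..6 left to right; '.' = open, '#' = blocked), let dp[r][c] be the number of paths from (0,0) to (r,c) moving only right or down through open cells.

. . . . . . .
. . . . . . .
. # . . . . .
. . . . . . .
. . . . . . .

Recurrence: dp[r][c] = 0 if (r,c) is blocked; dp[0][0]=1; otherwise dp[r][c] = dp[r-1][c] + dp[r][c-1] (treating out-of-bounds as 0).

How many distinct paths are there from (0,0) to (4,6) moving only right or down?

147

r\c   0   1   2   3   4   5   6
  0   1   1   1   1   1   1   1
  1   1   2   3   4   5   6   7
  2   1   0   3   7  12  18  25
  3   1   1   4  11  23  41  66
  4   1   2   6  17  40  81 147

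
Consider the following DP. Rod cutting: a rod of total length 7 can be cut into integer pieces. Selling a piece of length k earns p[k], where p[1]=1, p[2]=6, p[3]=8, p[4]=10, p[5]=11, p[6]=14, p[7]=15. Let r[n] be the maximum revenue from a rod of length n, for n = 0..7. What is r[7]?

   n    0    1    2    3    4    5    6    7
r[n]    0    1    6    8   12   14   18   20

20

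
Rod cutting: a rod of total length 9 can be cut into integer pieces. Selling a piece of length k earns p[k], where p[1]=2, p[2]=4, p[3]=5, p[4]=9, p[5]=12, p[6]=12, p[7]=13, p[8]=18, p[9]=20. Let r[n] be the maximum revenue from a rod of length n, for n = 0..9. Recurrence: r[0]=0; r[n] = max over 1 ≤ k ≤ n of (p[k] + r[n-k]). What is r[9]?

21

   n    0    1    2    3    4    5    6    7    8    9
r[n]    0    2    4    6    9   12   14   16   18   21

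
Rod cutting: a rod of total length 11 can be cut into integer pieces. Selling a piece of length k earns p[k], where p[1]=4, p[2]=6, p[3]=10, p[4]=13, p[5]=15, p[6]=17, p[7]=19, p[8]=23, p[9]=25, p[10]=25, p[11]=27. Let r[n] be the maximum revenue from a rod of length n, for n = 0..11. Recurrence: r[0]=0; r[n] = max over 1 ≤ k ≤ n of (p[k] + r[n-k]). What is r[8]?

   n    0    1    2    3    4    5    6    7    8    9   10   11
r[n]    0    4    8   12   16   20   24   28   32   36   40   44

32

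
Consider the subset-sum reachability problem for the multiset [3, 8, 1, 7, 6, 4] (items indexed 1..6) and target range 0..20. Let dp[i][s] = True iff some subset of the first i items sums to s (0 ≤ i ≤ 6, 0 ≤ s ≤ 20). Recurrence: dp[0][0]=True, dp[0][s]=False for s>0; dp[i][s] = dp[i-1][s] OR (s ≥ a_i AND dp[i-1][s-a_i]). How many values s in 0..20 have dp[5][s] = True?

18

i\s   0   1   2   3   4   5   6   7   8   9  10  11  12  13  14  15  16  17  18  19  20
  0   T   F   F   F   F   F   F   F   F   F   F   F   F   F   F   F   F   F   F   F   F
  1   T   F   F   T   F   F   F   F   F   F   F   F   F   F   F   F   F   F   F   F   F
  2   T   F   F   T   F   F   F   F   T   F   F   T   F   F   F   F   F   F   F   F   F
  3   T   T   F   T   T   F   F   F   T   T   F   T   T   F   F   F   F   F   F   F   F
  4   T   T   F   T   T   F   F   T   T   T   T   T   T   F   F   T   T   F   T   T   F
  5   T   T   F   T   T   F   T   T   T   T   T   T   T   T   T   T   T   T   T   T   F
  6   T   T   F   T   T   T   T   T   T   T   T   T   T   T   T   T   T   T   T   T   T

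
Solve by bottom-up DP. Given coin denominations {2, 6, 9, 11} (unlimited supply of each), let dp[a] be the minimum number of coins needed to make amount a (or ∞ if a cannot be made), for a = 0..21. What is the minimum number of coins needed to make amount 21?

3

 a  0  1  2  3  4  5  6  7  8  9 10 11 12 13 14 15 16 17 18 19 20 21
dp  0  -  1  -  2  -  1  -  2  1  3  1  2  2  3  2  4  2  2  3  2  3
(- denotes ∞ / unreachable)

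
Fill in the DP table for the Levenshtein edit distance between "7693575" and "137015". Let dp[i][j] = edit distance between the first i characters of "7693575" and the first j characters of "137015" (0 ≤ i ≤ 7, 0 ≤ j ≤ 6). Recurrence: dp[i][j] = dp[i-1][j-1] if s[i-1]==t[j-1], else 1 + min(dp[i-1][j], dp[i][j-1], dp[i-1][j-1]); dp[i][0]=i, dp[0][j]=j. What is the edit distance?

6

   ''  1  3  7  0  1  5
''  0  1  2  3  4  5  6
 7  1  1  2  2  3  4  5
 6  2  2  2  3  3  4  5
 9  3  3  3  3  4  4  5
 3  4  4  3  4  4  5  5
 5  5  5  4  4  5  5  5
 7  6  6  5  4  5  6  6
 5  7  7  6  5  5  6  6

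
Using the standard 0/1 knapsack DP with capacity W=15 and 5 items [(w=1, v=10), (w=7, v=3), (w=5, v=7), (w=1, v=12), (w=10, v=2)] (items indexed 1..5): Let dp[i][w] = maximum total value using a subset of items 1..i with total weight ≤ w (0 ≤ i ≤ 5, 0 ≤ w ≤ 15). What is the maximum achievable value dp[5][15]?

32

i\w   0   1   2   3   4   5   6   7   8   9  10  11  12  13  14  15
  0   0   0   0   0   0   0   0   0   0   0   0   0   0   0   0   0
  1   0  10  10  10  10  10  10  10  10  10  10  10  10  10  10  10
  2   0  10  10  10  10  10  10  10  13  13  13  13  13  13  13  13
  3   0  10  10  10  10  10  17  17  17  17  17  17  17  20  20  20
  4   0  12  22  22  22  22  22  29  29  29  29  29  29  29  32  32
  5   0  12  22  22  22  22  22  29  29  29  29  29  29  29  32  32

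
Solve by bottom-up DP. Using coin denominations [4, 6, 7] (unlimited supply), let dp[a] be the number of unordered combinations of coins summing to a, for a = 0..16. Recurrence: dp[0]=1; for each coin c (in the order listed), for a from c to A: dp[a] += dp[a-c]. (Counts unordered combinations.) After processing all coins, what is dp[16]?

after  coin     0     1     2     3     4     5     6     7     8     9    10    11    12    13    14    15    16
          4     1     0     0     0     1     0     0     0     1     0     0     0     1     0     0     0     1
          6     1     0     0     0     1     0     1     0     1     0     1     0     2     0     1     0     2
          7     1     0     0     0     1     0     1     1     1     0     1     1     2     1     2     1     2

2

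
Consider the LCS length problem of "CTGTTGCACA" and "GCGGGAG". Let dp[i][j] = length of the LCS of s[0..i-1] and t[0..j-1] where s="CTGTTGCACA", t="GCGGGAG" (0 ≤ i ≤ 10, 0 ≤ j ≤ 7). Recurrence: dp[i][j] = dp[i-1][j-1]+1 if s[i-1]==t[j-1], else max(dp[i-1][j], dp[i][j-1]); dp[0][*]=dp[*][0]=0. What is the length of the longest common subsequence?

4

   ''  G  C  G  G  G  A  G
''  0  0  0  0  0  0  0  0
 C  0  0  1  1  1  1  1  1
 T  0  0  1  1  1  1  1  1
 G  0  1  1  2  2  2  2  2
 T  0  1  1  2  2  2  2  2
 T  0  1  1  2  2  2  2  2
 G  0  1  1  2  3  3  3  3
 C  0  1  2  2  3  3  3  3
 A  0  1  2  2  3  3  4  4
 C  0  1  2  2  3  3  4  4
 A  0  1  2  2  3  3  4  4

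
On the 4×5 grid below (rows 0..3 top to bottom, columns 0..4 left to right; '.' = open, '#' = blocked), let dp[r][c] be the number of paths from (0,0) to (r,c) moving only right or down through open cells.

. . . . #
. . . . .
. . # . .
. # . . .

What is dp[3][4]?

r\c   0   1   2   3   4
  0   1   1   1   1   0
  1   1   2   3   4   4
  2   1   3   0   4   8
  3   1   0   0   4  12

12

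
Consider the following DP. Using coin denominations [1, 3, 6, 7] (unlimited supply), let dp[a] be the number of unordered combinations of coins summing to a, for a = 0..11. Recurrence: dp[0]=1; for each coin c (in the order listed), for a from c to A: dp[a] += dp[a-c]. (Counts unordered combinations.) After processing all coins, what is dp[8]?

5

after  coin     0     1     2     3     4     5     6     7     8     9    10    11
          1     1     1     1     1     1     1     1     1     1     1     1     1
          3     1     1     1     2     2     2     3     3     3     4     4     4
          6     1     1     1     2     2     2     4     4     4     6     6     6
          7     1     1     1     2     2     2     4     5     5     7     8     8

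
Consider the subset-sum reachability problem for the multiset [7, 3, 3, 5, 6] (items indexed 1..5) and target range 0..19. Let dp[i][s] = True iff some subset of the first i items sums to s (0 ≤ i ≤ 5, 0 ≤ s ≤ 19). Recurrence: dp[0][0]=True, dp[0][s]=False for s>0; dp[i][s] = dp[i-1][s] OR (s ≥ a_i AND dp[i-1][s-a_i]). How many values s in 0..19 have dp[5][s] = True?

17

i\s   0   1   2   3   4   5   6   7   8   9  10  11  12  13  14  15  16  17  18  19
  0   T   F   F   F   F   F   F   F   F   F   F   F   F   F   F   F   F   F   F   F
  1   T   F   F   F   F   F   F   T   F   F   F   F   F   F   F   F   F   F   F   F
  2   T   F   F   T   F   F   F   T   F   F   T   F   F   F   F   F   F   F   F   F
  3   T   F   F   T   F   F   T   T   F   F   T   F   F   T   F   F   F   F   F   F
  4   T   F   F   T   F   T   T   T   T   F   T   T   T   T   F   T   F   F   T   F
  5   T   F   F   T   F   T   T   T   T   T   T   T   T   T   T   T   T   T   T   T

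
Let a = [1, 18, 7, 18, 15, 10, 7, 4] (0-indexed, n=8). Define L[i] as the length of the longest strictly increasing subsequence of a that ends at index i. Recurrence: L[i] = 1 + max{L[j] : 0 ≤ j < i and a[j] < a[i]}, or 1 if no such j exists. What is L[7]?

   i    0    1    2    3    4    5    6    7
a[i]    1   18    7   18   15   10    7    4
L[i]    1    2    2    3    3    3    2    2

2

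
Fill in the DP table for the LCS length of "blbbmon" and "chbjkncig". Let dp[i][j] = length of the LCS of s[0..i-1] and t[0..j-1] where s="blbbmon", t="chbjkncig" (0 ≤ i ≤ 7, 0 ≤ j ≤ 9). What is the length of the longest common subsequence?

2

   ''  c  h  b  j  k  n  c  i  g
''  0  0  0  0  0  0  0  0  0  0
 b  0  0  0  1  1  1  1  1  1  1
 l  0  0  0  1  1  1  1  1  1  1
 b  0  0  0  1  1  1  1  1  1  1
 b  0  0  0  1  1  1  1  1  1  1
 m  0  0  0  1  1  1  1  1  1  1
 o  0  0  0  1  1  1  1  1  1  1
 n  0  0  0  1  1  1  2  2  2  2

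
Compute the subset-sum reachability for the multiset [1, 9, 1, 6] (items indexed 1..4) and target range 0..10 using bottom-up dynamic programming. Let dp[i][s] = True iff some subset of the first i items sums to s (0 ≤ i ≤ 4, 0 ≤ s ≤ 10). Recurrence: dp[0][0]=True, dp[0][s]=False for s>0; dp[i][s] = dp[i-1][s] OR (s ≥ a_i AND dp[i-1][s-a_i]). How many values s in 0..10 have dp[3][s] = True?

i\s   0   1   2   3   4   5   6   7   8   9  10
  0   T   F   F   F   F   F   F   F   F   F   F
  1   T   T   F   F   F   F   F   F   F   F   F
  2   T   T   F   F   F   F   F   F   F   T   T
  3   T   T   T   F   F   F   F   F   F   T   T
  4   T   T   T   F   F   F   T   T   T   T   T

5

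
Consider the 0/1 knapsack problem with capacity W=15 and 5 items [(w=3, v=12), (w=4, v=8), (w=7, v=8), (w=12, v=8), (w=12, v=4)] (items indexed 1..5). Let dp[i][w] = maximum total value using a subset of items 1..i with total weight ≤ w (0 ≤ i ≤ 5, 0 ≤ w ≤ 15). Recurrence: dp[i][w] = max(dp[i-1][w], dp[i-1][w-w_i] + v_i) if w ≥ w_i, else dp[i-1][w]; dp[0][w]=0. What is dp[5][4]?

i\w   0   1   2   3   4   5   6   7   8   9  10  11  12  13  14  15
  0   0   0   0   0   0   0   0   0   0   0   0   0   0   0   0   0
  1   0   0   0  12  12  12  12  12  12  12  12  12  12  12  12  12
  2   0   0   0  12  12  12  12  20  20  20  20  20  20  20  20  20
  3   0   0   0  12  12  12  12  20  20  20  20  20  20  20  28  28
  4   0   0   0  12  12  12  12  20  20  20  20  20  20  20  28  28
  5   0   0   0  12  12  12  12  20  20  20  20  20  20  20  28  28

12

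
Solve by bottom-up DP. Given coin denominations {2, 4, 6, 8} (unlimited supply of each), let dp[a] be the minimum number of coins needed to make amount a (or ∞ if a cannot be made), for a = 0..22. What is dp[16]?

2

 a  0  1  2  3  4  5  6  7  8  9 10 11 12 13 14 15 16 17 18 19 20 21 22
dp  0  -  1  -  1  -  1  -  1  -  2  -  2  -  2  -  2  -  3  -  3  -  3
(- denotes ∞ / unreachable)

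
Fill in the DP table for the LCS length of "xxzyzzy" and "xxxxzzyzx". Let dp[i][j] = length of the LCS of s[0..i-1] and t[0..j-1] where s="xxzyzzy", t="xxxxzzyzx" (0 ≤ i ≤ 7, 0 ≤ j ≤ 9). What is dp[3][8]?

   ''  x  x  x  x  z  z  y  z  x
''  0  0  0  0  0  0  0  0  0  0
 x  0  1  1  1  1  1  1  1  1  1
 x  0  1  2  2  2  2  2  2  2  2
 z  0  1  2  2  2  3  3  3  3  3
 y  0  1  2  2  2  3  3  4  4  4
 z  0  1  2  2  2  3  4  4  5  5
 z  0  1  2  2  2  3  4  4  5  5
 y  0  1  2  2  2  3  4  5  5  5

3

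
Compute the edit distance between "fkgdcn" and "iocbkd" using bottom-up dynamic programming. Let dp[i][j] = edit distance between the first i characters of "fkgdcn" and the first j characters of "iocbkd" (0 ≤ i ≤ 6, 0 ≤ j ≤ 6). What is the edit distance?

6

   ''  i  o  c  b  k  d
''  0  1  2  3  4  5  6
 f  1  1  2  3  4  5  6
 k  2  2  2  3  4  4  5
 g  3  3  3  3  4  5  5
 d  4  4  4  4  4  5  5
 c  5  5  5  4  5  5  6
 n  6  6  6  5  5  6  6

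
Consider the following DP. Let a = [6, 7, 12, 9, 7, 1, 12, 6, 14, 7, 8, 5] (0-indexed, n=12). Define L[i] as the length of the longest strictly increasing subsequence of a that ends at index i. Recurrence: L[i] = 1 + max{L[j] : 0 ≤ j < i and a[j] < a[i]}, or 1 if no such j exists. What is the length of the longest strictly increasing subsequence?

   i    0    1    2    3    4    5    6    7    8    9   10   11
a[i]    6    7   12    9    7    1   12    6   14    7    8    5
L[i]    1    2    3    3    2    1    4    2    5    3    4    2

5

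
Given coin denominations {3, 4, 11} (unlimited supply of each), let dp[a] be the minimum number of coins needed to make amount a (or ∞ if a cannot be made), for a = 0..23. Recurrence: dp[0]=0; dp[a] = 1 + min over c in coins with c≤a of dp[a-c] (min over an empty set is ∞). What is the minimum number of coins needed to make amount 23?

 a  0  1  2  3  4  5  6  7  8  9 10 11 12 13 14 15 16 17 18 19 20 21 22 23
dp  0  -  -  1  1  -  2  2  2  3  3  1  3  4  2  2  4  3  3  3  4  4  2  4
(- denotes ∞ / unreachable)

4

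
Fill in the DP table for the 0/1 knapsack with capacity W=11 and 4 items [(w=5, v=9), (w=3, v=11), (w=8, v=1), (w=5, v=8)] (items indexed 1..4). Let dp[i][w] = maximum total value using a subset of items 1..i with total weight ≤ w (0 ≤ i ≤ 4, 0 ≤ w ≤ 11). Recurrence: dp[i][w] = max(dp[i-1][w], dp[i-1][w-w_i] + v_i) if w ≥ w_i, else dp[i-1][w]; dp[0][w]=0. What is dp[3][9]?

20

i\w   0   1   2   3   4   5   6   7   8   9  10  11
  0   0   0   0   0   0   0   0   0   0   0   0   0
  1   0   0   0   0   0   9   9   9   9   9   9   9
  2   0   0   0  11  11  11  11  11  20  20  20  20
  3   0   0   0  11  11  11  11  11  20  20  20  20
  4   0   0   0  11  11  11  11  11  20  20  20  20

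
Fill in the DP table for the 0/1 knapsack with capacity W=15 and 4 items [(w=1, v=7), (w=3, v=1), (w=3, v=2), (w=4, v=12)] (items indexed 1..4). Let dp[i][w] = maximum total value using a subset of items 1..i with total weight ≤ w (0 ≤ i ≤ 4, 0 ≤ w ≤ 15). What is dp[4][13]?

22

i\w   0   1   2   3   4   5   6   7   8   9  10  11  12  13  14  15
  0   0   0   0   0   0   0   0   0   0   0   0   0   0   0   0   0
  1   0   7   7   7   7   7   7   7   7   7   7   7   7   7   7   7
  2   0   7   7   7   8   8   8   8   8   8   8   8   8   8   8   8
  3   0   7   7   7   9   9   9  10  10  10  10  10  10  10  10  10
  4   0   7   7   7  12  19  19  19  21  21  21  22  22  22  22  22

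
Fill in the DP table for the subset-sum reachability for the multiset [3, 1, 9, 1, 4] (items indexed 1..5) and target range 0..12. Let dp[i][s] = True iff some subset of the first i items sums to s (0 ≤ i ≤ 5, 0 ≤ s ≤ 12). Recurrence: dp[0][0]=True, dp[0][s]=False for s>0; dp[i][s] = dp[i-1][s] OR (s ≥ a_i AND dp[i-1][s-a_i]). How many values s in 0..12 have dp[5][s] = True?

i\s   0   1   2   3   4   5   6   7   8   9  10  11  12
  0   T   F   F   F   F   F   F   F   F   F   F   F   F
  1   T   F   F   T   F   F   F   F   F   F   F   F   F
  2   T   T   F   T   T   F   F   F   F   F   F   F   F
  3   T   T   F   T   T   F   F   F   F   T   T   F   T
  4   T   T   T   T   T   T   F   F   F   T   T   T   T
  5   T   T   T   T   T   T   T   T   T   T   T   T   T

13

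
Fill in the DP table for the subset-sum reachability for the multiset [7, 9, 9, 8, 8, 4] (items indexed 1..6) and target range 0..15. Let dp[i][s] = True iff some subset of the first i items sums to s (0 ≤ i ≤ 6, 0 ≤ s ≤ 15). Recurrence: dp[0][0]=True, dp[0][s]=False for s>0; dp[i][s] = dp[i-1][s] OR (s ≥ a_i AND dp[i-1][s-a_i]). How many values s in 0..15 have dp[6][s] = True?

i\s   0   1   2   3   4   5   6   7   8   9  10  11  12  13  14  15
  0   T   F   F   F   F   F   F   F   F   F   F   F   F   F   F   F
  1   T   F   F   F   F   F   F   T   F   F   F   F   F   F   F   F
  2   T   F   F   F   F   F   F   T   F   T   F   F   F   F   F   F
  3   T   F   F   F   F   F   F   T   F   T   F   F   F   F   F   F
  4   T   F   F   F   F   F   F   T   T   T   F   F   F   F   F   T
  5   T   F   F   F   F   F   F   T   T   T   F   F   F   F   F   T
  6   T   F   F   F   T   F   F   T   T   T   F   T   T   T   F   T

9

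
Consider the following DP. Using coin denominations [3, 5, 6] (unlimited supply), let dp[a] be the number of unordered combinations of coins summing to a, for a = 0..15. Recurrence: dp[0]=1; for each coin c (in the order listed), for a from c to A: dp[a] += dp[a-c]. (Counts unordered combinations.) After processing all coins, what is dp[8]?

1

after  coin     0     1     2     3     4     5     6     7     8     9    10    11    12    13    14    15
          3     1     0     0     1     0     0     1     0     0     1     0     0     1     0     0     1
          5     1     0     0     1     0     1     1     0     1     1     1     1     1     1     1     2
          6     1     0     0     1     0     1     2     0     1     2     1     2     3     1     2     4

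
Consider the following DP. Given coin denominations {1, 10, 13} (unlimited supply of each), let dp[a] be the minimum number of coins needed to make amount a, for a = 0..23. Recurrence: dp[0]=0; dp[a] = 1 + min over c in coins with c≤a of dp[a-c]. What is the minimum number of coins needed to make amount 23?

2

 a  0  1  2  3  4  5  6  7  8  9 10 11 12 13 14 15 16 17 18 19 20 21 22 23
dp  0  1  2  3  4  5  6  7  8  9  1  2  3  1  2  3  4  5  6  7  2  3  4  2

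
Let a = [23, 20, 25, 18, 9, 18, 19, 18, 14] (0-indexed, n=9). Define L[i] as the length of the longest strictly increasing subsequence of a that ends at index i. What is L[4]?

   i    0    1    2    3    4    5    6    7    8
a[i]   23   20   25   18    9   18   19   18   14
L[i]    1    1    2    1    1    2    3    2    2

1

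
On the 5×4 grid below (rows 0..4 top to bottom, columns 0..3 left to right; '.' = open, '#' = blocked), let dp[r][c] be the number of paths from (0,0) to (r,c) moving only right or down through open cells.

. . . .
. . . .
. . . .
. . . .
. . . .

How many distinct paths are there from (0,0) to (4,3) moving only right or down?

35

r\c   0   1   2   3
  0   1   1   1   1
  1   1   2   3   4
  2   1   3   6  10
  3   1   4  10  20
  4   1   5  15  35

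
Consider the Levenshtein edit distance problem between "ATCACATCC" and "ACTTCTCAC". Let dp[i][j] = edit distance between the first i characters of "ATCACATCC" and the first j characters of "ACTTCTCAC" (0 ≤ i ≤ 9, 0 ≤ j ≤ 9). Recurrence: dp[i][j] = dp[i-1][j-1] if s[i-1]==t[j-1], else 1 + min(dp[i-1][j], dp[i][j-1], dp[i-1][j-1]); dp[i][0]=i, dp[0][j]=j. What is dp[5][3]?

3

   ''  A  C  T  T  C  T  C  A  C
''  0  1  2  3  4  5  6  7  8  9
 A  1  0  1  2  3  4  5  6  7  8
 T  2  1  1  1  2  3  4  5  6  7
 C  3  2  1  2  2  2  3  4  5  6
 A  4  3  2  2  3  3  3  4  4  5
 C  5  4  3  3  3  3  4  3  4  4
 A  6  5  4  4  4  4  4  4  3  4
 T  7  6  5  4  4  5  4  5  4  4
 C  8  7  6  5  5  4  5  4  5  4
 C  9  8  7  6  6  5  5  5  5  5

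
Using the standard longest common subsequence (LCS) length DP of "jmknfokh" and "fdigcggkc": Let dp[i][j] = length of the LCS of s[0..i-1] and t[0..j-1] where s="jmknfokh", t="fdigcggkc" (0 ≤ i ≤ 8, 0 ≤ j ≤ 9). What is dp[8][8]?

2

   ''  f  d  i  g  c  g  g  k  c
''  0  0  0  0  0  0  0  0  0  0
 j  0  0  0  0  0  0  0  0  0  0
 m  0  0  0  0  0  0  0  0  0  0
 k  0  0  0  0  0  0  0  0  1  1
 n  0  0  0  0  0  0  0  0  1  1
 f  0  1  1  1  1  1  1  1  1  1
 o  0  1  1  1  1  1  1  1  1  1
 k  0  1  1  1  1  1  1  1  2  2
 h  0  1  1  1  1  1  1  1  2  2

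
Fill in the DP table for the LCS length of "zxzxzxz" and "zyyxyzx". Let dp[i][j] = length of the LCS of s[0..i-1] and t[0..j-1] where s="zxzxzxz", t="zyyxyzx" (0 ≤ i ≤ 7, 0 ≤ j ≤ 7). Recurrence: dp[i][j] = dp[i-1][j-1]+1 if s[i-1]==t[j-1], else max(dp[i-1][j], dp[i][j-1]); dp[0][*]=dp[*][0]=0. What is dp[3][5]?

2

   ''  z  y  y  x  y  z  x
''  0  0  0  0  0  0  0  0
 z  0  1  1  1  1  1  1  1
 x  0  1  1  1  2  2  2  2
 z  0  1  1  1  2  2  3  3
 x  0  1  1  1  2  2  3  4
 z  0  1  1  1  2  2  3  4
 x  0  1  1  1  2  2  3  4
 z  0  1  1  1  2  2  3  4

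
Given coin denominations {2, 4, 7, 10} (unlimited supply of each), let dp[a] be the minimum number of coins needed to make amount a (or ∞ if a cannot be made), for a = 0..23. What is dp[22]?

3

 a  0  1  2  3  4  5  6  7  8  9 10 11 12 13 14 15 16 17 18 19 20 21 22 23
dp  0  -  1  -  1  -  2  1  2  2  1  2  2  3  2  3  3  2  3  3  2  3  3  4
(- denotes ∞ / unreachable)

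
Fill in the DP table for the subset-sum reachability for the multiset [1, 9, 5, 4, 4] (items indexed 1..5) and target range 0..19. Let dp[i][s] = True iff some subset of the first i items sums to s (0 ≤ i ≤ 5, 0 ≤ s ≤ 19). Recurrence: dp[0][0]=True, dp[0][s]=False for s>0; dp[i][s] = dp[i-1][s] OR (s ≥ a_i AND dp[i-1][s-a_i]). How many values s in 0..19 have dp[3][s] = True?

i\s   0   1   2   3   4   5   6   7   8   9  10  11  12  13  14  15  16  17  18  19
  0   T   F   F   F   F   F   F   F   F   F   F   F   F   F   F   F   F   F   F   F
  1   T   T   F   F   F   F   F   F   F   F   F   F   F   F   F   F   F   F   F   F
  2   T   T   F   F   F   F   F   F   F   T   T   F   F   F   F   F   F   F   F   F
  3   T   T   F   F   F   T   T   F   F   T   T   F   F   F   T   T   F   F   F   F
  4   T   T   F   F   T   T   T   F   F   T   T   F   F   T   T   T   F   F   T   T
  5   T   T   F   F   T   T   T   F   T   T   T   F   F   T   T   T   F   T   T   T

8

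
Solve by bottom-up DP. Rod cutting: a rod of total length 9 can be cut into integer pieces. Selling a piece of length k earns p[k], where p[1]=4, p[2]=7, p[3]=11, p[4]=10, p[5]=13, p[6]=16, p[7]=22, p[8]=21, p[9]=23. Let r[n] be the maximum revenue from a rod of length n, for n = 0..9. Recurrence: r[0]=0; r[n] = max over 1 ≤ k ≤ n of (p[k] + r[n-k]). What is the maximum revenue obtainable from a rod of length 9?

   n    0    1    2    3    4    5    6    7    8    9
r[n]    0    4    8   12   16   20   24   28   32   36

36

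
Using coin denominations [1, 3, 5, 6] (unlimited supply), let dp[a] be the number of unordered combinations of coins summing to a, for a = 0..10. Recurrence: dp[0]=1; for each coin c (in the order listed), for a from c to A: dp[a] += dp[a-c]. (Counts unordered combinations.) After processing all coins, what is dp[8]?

6

after  coin     0     1     2     3     4     5     6     7     8     9    10
          1     1     1     1     1     1     1     1     1     1     1     1
          3     1     1     1     2     2     2     3     3     3     4     4
          5     1     1     1     2     2     3     4     4     5     6     7
          6     1     1     1     2     2     3     5     5     6     8     9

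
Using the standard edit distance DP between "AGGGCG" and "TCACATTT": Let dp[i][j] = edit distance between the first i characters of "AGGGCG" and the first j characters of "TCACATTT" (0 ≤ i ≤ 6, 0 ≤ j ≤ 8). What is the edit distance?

   ''  T  C  A  C  A  T  T  T
''  0  1  2  3  4  5  6  7  8
 A  1  1  2  2  3  4  5  6  7
 G  2  2  2  3  3  4  5  6  7
 G  3  3  3  3  4  4  5  6  7
 G  4  4  4  4  4  5  5  6  7
 C  5  5  4  5  4  5  6  6  7
 G  6  6  5  5  5  5  6  7  7

7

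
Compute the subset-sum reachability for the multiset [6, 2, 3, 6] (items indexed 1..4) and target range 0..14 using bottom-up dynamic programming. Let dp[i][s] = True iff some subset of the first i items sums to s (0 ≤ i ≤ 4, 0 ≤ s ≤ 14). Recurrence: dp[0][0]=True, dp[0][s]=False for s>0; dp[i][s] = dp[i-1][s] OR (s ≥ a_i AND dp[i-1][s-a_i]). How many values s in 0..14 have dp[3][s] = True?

i\s   0   1   2   3   4   5   6   7   8   9  10  11  12  13  14
  0   T   F   F   F   F   F   F   F   F   F   F   F   F   F   F
  1   T   F   F   F   F   F   T   F   F   F   F   F   F   F   F
  2   T   F   T   F   F   F   T   F   T   F   F   F   F   F   F
  3   T   F   T   T   F   T   T   F   T   T   F   T   F   F   F
  4   T   F   T   T   F   T   T   F   T   T   F   T   T   F   T

8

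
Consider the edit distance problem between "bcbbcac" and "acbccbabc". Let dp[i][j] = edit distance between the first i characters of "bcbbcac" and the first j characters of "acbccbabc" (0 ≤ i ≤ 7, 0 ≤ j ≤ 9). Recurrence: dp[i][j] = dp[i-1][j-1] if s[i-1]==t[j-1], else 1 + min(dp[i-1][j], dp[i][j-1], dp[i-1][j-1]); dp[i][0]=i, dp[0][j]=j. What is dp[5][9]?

4

   ''  a  c  b  c  c  b  a  b  c
''  0  1  2  3  4  5  6  7  8  9
 b  1  1  2  2  3  4  5  6  7  8
 c  2  2  1  2  2  3  4  5  6  7
 b  3  3  2  1  2  3  3  4  5  6
 b  4  4  3  2  2  3  3  4  4  5
 c  5  5  4  3  2  2  3  4  5  4
 a  6  5  5  4  3  3  3  3  4  5
 c  7  6  5  5  4  3  4  4  4  4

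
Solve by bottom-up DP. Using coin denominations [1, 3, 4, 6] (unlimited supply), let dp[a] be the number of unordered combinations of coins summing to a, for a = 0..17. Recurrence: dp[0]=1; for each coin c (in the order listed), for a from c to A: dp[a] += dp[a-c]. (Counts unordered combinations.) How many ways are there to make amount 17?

30

after  coin     0     1     2     3     4     5     6     7     8     9    10    11    12    13    14    15    16    17
          1     1     1     1     1     1     1     1     1     1     1     1     1     1     1     1     1     1     1
          3     1     1     1     2     2     2     3     3     3     4     4     4     5     5     5     6     6     6
          4     1     1     1     2     3     3     4     5     6     7     8     9    11    12    13    15    17    18
          6     1     1     1     2     3     3     5     6     7     9    11    12    16    18    20    24    28    30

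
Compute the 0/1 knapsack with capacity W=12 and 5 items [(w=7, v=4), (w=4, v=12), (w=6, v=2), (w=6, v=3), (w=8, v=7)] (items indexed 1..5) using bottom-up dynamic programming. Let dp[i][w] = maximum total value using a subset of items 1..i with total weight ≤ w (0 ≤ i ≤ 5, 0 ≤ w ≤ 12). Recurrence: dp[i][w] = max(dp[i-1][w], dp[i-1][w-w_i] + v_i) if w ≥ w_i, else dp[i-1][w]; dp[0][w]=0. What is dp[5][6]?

i\w   0   1   2   3   4   5   6   7   8   9  10  11  12
  0   0   0   0   0   0   0   0   0   0   0   0   0   0
  1   0   0   0   0   0   0   0   4   4   4   4   4   4
  2   0   0   0   0  12  12  12  12  12  12  12  16  16
  3   0   0   0   0  12  12  12  12  12  12  14  16  16
  4   0   0   0   0  12  12  12  12  12  12  15  16  16
  5   0   0   0   0  12  12  12  12  12  12  15  16  19

12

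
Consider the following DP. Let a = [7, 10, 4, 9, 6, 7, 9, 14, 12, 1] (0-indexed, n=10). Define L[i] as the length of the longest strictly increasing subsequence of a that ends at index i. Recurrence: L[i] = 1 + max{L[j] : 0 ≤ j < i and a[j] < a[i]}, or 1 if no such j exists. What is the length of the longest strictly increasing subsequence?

5

   i    0    1    2    3    4    5    6    7    8    9
a[i]    7   10    4    9    6    7    9   14   12    1
L[i]    1    2    1    2    2    3    4    5    5    1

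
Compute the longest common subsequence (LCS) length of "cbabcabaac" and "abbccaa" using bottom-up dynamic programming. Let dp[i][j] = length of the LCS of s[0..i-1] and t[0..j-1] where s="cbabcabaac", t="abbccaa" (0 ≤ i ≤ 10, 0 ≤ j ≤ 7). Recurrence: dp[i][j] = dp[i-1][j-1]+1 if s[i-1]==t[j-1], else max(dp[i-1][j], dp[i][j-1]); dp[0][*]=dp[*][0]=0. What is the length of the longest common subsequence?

5

   ''  a  b  b  c  c  a  a
''  0  0  0  0  0  0  0  0
 c  0  0  0  0  1  1  1  1
 b  0  0  1  1  1  1  1  1
 a  0  1  1  1  1  1  2  2
 b  0  1  2  2  2  2  2  2
 c  0  1  2  2  3  3  3  3
 a  0  1  2  2  3  3  4  4
 b  0  1  2  3  3  3  4  4
 a  0  1  2  3  3  3  4  5
 a  0  1  2  3  3  3  4  5
 c  0  1  2  3  4  4  4  5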